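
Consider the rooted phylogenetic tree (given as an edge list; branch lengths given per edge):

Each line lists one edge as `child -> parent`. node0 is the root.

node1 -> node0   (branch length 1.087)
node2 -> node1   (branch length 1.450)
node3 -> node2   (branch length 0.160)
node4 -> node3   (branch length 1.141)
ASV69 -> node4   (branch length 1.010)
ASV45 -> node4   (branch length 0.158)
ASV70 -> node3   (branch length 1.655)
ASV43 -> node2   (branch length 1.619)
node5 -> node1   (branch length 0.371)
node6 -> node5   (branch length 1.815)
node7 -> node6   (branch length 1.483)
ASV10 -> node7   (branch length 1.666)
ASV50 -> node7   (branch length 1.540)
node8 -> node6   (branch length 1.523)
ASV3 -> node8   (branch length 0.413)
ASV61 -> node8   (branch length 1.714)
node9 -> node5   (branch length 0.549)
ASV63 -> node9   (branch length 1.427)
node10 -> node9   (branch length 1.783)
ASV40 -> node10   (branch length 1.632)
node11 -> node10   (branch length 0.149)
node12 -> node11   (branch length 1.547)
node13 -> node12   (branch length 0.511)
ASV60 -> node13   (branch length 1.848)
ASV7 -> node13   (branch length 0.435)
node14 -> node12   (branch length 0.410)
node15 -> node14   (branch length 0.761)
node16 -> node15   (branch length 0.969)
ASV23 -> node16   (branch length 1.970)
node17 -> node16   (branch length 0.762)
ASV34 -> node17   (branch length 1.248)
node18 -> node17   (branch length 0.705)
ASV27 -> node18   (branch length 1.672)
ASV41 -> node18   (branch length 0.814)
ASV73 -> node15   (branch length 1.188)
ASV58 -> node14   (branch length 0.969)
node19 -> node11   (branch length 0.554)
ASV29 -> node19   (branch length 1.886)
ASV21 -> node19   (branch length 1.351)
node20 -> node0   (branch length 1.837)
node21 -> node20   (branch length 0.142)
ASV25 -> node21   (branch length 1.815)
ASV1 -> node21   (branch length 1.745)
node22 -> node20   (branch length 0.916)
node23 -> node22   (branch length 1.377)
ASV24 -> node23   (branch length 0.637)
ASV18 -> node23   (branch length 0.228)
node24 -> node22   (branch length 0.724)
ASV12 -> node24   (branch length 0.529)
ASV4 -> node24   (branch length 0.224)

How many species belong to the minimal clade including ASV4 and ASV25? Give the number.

6

The MRCA of ASV4 and ASV25 is the node subtending ((ASV25,ASV1),((ASV24,ASV18),(ASV12,ASV4))).
That clade contains 6 terminal taxa: ASV1, ASV12, ASV18, ASV24, ASV25, ASV4.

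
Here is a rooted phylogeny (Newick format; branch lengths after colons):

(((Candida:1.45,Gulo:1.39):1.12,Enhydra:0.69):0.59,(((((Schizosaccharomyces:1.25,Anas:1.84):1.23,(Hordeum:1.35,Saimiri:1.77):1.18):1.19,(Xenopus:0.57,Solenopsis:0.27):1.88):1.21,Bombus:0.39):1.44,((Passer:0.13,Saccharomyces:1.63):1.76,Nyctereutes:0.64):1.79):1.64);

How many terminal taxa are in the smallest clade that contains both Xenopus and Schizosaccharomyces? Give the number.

6

The MRCA of Xenopus and Schizosaccharomyces is the node subtending (((Schizosaccharomyces,Anas),(Hordeum,Saimiri)),(Xenopus,Solenopsis)).
That clade contains 6 terminal taxa: Anas, Hordeum, Saimiri, Schizosaccharomyces, Solenopsis, Xenopus.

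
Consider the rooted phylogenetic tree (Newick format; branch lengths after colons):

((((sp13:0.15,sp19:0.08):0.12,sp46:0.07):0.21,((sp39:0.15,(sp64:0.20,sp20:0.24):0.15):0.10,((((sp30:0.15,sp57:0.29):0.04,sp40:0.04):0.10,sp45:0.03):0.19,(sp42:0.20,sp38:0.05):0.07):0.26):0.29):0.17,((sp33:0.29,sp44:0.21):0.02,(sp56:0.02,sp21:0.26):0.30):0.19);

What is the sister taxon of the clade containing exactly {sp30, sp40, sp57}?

The clade containing exactly {sp30, sp40, sp57} attaches to the tree at the node subtending (((sp30,sp57),sp40),sp45).
The other lineage descending from that same node — the sister group — is the single tip sp45.

sp45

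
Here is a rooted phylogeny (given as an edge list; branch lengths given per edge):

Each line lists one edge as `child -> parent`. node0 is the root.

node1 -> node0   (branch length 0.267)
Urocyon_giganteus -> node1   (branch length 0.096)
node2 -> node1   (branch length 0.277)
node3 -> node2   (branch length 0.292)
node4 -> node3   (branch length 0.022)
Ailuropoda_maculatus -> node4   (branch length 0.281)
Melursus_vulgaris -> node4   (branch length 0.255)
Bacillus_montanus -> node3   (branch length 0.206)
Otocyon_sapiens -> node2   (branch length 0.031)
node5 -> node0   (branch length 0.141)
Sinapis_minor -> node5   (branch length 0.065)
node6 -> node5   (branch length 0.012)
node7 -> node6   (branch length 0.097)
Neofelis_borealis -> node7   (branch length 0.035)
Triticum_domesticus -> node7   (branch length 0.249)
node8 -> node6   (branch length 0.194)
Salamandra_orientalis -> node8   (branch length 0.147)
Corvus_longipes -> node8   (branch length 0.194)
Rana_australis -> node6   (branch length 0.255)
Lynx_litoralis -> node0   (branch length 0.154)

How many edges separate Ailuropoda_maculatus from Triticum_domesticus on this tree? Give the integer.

9

The MRCA of Ailuropoda_maculatus and Triticum_domesticus is the root of the tree.
From Ailuropoda_maculatus up to that node: 5 branches. From Triticum_domesticus up to the same node: 4 branches. Total: 5 + 4 = 9.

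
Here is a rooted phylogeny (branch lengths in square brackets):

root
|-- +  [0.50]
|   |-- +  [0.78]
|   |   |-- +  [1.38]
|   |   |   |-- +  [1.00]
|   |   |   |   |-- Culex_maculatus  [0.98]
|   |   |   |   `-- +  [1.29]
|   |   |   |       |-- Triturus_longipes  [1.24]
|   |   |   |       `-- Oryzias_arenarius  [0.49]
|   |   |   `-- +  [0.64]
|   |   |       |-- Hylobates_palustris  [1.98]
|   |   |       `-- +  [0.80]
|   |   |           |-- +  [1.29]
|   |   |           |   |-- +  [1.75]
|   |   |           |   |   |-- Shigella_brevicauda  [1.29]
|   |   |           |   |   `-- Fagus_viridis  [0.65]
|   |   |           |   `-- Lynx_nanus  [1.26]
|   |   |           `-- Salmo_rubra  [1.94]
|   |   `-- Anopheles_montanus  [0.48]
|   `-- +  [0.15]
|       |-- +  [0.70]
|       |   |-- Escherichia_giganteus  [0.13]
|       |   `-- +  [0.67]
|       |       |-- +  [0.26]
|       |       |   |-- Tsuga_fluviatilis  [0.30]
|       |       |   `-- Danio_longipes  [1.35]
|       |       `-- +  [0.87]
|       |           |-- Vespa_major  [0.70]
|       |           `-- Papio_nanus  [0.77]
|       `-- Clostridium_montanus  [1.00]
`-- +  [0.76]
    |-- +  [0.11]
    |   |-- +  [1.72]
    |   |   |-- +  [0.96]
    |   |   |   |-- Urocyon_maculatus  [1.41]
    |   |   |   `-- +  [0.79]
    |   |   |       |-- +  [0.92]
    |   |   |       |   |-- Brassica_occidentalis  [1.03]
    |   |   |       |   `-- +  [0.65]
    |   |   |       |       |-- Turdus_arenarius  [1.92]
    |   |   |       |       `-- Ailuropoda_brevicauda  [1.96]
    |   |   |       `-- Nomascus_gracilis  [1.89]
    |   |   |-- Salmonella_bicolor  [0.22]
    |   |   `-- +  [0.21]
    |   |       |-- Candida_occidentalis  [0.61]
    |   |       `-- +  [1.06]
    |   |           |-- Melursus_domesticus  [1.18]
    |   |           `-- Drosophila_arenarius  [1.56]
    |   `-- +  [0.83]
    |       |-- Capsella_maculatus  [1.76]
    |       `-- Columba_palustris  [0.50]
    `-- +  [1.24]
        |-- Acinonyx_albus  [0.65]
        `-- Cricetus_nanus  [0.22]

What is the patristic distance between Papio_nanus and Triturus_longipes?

The path runs Papio_nanus → … → MRCA → … → Triturus_longipes; the MRCA is the node subtending ((((Culex_maculatus,(Triturus_longipes,Oryzias_arenarius)),(Hylobates_palustris,(((Shigella_brevicauda,Fagus_viridis),Lynx_nanus),Salmo_rubra))),Anopheles_montanus),((Escherichia_giganteus,((Tsuga_fluviatilis,Danio_longipes),(Vespa_major,Papio_nanus))),Clostridium_montanus)).
Branch lengths along that path: 0.77 + 0.87 + 0.67 + 0.70 + 0.15 + 0.78 + 1.38 + 1.00 + 1.29 + 1.24 = 8.85.

8.85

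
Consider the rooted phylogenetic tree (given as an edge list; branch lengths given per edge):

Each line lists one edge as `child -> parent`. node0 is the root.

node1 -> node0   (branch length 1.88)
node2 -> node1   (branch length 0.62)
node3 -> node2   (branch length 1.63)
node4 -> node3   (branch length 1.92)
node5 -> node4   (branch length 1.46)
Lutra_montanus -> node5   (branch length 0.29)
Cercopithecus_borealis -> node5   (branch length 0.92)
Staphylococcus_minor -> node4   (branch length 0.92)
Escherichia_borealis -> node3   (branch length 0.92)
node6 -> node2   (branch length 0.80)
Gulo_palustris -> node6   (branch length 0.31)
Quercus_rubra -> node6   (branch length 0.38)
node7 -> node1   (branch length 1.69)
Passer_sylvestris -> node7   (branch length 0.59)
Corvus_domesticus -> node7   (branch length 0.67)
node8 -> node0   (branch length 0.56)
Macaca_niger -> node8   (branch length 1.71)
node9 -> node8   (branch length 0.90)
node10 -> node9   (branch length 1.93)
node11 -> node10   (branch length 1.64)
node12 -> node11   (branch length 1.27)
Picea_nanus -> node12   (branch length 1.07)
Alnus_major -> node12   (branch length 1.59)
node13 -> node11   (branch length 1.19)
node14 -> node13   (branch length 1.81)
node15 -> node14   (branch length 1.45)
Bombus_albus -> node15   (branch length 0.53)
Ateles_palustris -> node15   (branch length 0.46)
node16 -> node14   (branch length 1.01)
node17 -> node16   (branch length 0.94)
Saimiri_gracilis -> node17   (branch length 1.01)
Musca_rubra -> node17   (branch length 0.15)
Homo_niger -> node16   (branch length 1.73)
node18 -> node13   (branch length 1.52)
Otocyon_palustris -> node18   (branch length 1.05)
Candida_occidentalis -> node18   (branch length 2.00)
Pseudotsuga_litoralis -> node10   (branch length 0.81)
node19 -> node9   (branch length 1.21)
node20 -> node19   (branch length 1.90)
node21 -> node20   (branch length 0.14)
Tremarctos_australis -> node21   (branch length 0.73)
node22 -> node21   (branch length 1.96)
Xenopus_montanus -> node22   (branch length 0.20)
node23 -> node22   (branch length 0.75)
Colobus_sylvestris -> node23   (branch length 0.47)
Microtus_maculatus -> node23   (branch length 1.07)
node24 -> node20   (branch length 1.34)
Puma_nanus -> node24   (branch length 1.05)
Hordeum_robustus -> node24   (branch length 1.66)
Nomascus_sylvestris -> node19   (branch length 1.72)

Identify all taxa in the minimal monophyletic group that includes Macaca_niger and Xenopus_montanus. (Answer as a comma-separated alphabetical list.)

Tracing Macaca_niger: it sits inside (Macaca_niger,((((Picea_nanus,Alnus_major),(((Bombus_albus,Ateles_palustris),((Saimiri_gracilis,Musca_rubra),Homo_niger)),(Otocyon_palustris,Candida_occidentalis))),Pseudotsuga_litoralis),(((Tremarctos_australis,(Xenopus_montanus,(Colobus_sylvestris,Microtus_maculatus))),(Puma_nanus,Hordeum_robustus)),Nomascus_sylvestris))).
Tracing Xenopus_montanus: it sits inside (Xenopus_montanus,(Colobus_sylvestris,Microtus_maculatus)).
The smallest clade enclosing both is (Macaca_niger,((((Picea_nanus,Alnus_major),(((Bombus_albus,Ateles_palustris),((Saimiri_gracilis,Musca_rubra),Homo_niger)),(Otocyon_palustris,Candida_occidentalis))),Pseudotsuga_litoralis),(((Tremarctos_australis,(Xenopus_montanus,(Colobus_sylvestris,Microtus_maculatus))),(Puma_nanus,Hordeum_robustus)),Nomascus_sylvestris))); the answer is its 18 terminal taxa in alphabetical order.

Alnus_major, Ateles_palustris, Bombus_albus, Candida_occidentalis, Colobus_sylvestris, Homo_niger, Hordeum_robustus, Macaca_niger, Microtus_maculatus, Musca_rubra, Nomascus_sylvestris, Otocyon_palustris, Picea_nanus, Pseudotsuga_litoralis, Puma_nanus, Saimiri_gracilis, Tremarctos_australis, Xenopus_montanus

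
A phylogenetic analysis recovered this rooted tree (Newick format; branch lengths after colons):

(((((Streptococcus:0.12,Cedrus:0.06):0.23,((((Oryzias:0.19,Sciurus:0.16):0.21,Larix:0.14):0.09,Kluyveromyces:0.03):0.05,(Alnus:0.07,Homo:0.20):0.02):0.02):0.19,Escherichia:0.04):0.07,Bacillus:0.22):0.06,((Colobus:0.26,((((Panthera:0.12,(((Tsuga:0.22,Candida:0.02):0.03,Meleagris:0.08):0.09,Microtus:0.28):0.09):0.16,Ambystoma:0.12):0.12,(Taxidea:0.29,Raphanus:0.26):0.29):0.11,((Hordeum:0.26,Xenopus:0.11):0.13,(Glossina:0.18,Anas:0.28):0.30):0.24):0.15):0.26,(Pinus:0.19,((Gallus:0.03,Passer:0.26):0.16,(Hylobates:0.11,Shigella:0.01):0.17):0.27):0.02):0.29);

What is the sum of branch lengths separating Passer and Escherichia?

The path runs Passer → … → MRCA → … → Escherichia; the MRCA is the root of the tree.
Branch lengths along that path: 0.26 + 0.16 + 0.27 + 0.02 + 0.29 + 0.06 + 0.07 + 0.04 = 1.17.

1.17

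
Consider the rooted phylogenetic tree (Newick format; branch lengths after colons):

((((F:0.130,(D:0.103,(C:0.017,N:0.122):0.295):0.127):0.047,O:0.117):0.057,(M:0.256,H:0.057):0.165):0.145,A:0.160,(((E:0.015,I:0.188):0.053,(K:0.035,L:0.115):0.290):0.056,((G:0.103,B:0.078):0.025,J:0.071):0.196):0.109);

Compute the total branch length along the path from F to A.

The path runs F → … → MRCA → … → A; the MRCA is the root of the tree.
Branch lengths along that path: 0.130 + 0.047 + 0.057 + 0.145 + 0.160 = 0.539.

0.539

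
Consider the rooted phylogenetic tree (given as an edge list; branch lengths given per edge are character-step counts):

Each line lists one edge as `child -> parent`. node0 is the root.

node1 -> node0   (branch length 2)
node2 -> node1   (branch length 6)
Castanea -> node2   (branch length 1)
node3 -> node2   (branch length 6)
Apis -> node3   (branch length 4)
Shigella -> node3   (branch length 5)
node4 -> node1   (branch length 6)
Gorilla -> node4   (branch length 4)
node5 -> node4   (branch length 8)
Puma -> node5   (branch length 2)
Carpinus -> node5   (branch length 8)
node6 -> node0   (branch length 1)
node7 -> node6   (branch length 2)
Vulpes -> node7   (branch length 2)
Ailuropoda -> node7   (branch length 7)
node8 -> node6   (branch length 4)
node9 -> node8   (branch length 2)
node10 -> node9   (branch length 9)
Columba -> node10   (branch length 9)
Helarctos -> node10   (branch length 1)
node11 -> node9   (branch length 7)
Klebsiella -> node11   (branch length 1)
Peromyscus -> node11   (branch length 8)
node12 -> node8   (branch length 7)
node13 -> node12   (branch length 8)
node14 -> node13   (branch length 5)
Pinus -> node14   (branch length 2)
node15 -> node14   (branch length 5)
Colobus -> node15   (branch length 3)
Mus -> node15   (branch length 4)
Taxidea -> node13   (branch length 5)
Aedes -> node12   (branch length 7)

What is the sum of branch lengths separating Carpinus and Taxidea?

49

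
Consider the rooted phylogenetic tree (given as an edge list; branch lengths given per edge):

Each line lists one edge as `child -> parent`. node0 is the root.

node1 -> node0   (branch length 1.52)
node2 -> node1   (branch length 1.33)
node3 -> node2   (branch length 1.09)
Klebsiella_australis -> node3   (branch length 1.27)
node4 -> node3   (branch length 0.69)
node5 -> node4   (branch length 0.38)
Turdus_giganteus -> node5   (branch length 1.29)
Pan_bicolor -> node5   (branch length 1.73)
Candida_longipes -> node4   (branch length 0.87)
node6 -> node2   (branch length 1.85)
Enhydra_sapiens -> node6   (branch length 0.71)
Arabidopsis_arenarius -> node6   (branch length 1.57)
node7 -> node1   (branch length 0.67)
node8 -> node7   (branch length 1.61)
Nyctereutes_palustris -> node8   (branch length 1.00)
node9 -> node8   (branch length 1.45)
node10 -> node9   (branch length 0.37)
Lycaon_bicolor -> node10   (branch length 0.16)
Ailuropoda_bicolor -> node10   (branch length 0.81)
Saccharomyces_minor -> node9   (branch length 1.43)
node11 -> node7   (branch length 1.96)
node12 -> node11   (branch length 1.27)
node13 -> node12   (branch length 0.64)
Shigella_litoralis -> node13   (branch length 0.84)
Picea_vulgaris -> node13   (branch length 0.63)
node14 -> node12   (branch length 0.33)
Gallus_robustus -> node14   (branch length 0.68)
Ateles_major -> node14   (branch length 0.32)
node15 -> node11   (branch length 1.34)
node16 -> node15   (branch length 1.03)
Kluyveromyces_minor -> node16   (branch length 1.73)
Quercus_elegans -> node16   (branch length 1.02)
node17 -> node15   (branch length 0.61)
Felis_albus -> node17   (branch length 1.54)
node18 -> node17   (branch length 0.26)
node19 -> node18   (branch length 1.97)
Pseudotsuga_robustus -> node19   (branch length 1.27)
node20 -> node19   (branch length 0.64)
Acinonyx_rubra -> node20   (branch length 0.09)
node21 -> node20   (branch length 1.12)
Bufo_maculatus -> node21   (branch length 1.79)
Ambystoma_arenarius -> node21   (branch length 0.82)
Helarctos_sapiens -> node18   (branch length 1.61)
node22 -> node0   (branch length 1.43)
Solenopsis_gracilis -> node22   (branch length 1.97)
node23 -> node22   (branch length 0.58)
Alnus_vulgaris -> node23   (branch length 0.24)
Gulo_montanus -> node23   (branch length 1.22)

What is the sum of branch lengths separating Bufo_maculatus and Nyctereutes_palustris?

The path runs Bufo_maculatus → … → MRCA → … → Nyctereutes_palustris; the MRCA is the node subtending ((Nyctereutes_palustris,((Lycaon_bicolor,Ailuropoda_bicolor),Saccharomyces_minor)),(((Shigella_litoralis,Picea_vulgaris),(Gallus_robustus,Ateles_major)),((Kluyveromyces_minor,Quercus_elegans),(Felis_albus,((Pseudotsuga_robustus,(Acinonyx_rubra,(Bufo_maculatus,Ambystoma_arenarius))),Helarctos_sapiens))))).
Branch lengths along that path: 1.79 + 1.12 + 0.64 + 1.97 + 0.26 + 0.61 + 1.34 + 1.96 + 1.61 + 1.00 = 12.30.

12.30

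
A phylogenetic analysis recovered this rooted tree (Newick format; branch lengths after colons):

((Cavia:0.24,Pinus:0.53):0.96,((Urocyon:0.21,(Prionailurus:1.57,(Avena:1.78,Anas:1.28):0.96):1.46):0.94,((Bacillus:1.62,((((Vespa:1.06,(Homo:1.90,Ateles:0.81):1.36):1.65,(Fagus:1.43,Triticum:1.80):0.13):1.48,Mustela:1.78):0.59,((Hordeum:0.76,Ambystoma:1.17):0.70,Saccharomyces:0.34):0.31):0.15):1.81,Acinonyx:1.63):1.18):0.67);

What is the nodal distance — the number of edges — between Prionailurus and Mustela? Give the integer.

8

The MRCA of Prionailurus and Mustela is the node subtending ((Urocyon,(Prionailurus,(Avena,Anas))),((Bacillus,((((Vespa,(Homo,Ateles)),(Fagus,Triticum)),Mustela),((Hordeum,Ambystoma),Saccharomyces))),Acinonyx)).
From Prionailurus up to that node: 3 branches. From Mustela up to the same node: 5 branches. Total: 3 + 5 = 8.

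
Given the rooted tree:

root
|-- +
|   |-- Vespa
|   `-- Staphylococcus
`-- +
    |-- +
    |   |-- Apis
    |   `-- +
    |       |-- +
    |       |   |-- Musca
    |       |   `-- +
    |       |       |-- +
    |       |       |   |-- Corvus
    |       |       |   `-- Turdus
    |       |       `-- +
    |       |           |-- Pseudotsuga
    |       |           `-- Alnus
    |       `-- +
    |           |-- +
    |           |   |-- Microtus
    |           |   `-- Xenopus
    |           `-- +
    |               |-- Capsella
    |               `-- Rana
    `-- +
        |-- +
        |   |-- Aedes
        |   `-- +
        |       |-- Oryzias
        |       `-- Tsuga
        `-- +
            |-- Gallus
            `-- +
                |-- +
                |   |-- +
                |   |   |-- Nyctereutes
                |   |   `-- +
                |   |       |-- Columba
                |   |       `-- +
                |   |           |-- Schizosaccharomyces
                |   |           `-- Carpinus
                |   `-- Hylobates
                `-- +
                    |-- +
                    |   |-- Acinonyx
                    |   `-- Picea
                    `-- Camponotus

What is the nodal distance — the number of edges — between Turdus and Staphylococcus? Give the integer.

9

The MRCA of Turdus and Staphylococcus is the root of the tree.
From Turdus up to that node: 7 branches. From Staphylococcus up to the same node: 2 branches. Total: 7 + 2 = 9.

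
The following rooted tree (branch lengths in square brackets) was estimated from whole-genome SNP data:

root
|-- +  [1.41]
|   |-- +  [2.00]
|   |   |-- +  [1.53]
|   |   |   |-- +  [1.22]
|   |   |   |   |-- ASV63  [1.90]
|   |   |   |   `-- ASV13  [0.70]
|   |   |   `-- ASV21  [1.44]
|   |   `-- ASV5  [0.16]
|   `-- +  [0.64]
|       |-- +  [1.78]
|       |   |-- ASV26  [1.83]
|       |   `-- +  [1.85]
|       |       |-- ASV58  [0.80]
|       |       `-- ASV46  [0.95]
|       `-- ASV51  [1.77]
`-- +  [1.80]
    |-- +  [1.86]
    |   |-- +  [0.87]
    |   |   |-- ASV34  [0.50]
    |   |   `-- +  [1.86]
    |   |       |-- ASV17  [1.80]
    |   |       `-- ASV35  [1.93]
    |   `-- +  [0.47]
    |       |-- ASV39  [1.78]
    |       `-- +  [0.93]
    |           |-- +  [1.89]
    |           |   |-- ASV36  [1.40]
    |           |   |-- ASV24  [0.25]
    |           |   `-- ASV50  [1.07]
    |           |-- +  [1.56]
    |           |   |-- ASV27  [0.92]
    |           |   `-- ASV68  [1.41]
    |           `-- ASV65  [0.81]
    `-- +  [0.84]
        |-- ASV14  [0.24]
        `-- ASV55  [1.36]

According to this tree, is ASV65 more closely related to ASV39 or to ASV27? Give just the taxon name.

ASV27

The MRCA of ASV65 and ASV27 subtends ((ASV36,ASV24,ASV50),(ASV27,ASV68),ASV65) (6 taxa).
The MRCA of ASV65 and ASV39 subtends (ASV39,((ASV36,ASV24,ASV50),(ASV27,ASV68),ASV65)) (7 taxa).
The first is nested inside the second, so ASV65 shares a more recent common ancestor with ASV27.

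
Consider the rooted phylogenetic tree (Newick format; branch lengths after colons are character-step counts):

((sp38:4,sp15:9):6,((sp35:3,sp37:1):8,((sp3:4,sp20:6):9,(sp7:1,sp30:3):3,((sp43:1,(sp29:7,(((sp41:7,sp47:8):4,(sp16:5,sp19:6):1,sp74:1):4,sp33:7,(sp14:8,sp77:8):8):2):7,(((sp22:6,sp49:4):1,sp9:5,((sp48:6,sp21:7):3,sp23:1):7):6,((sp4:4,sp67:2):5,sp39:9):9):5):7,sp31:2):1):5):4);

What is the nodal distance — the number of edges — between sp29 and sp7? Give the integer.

The MRCA of sp29 and sp7 is the node subtending ((sp3,sp20),(sp7,sp30),((sp43,(sp29,(((sp41,sp47),(sp16,sp19),sp74),sp33,(sp14,sp77))),(((sp22,sp49),sp9,((sp48,sp21),sp23)),((sp4,sp67),sp39))),sp31)).
From sp29 up to that node: 4 branches. From sp7 up to the same node: 2 branches. Total: 4 + 2 = 6.

6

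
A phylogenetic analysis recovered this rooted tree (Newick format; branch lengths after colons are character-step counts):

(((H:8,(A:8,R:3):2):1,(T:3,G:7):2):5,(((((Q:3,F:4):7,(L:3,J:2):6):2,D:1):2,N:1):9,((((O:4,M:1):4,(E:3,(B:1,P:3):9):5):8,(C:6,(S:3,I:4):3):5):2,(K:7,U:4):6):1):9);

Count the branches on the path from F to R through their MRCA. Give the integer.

10

The MRCA of F and R is the root of the tree.
From F up to that node: 6 branches. From R up to the same node: 4 branches. Total: 6 + 4 = 10.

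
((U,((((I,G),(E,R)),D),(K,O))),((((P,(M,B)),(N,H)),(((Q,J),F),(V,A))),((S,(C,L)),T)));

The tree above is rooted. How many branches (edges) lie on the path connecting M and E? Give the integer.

The MRCA of M and E is the root of the tree.
From M up to that node: 6 branches. From E up to the same node: 6 branches. Total: 6 + 6 = 12.

12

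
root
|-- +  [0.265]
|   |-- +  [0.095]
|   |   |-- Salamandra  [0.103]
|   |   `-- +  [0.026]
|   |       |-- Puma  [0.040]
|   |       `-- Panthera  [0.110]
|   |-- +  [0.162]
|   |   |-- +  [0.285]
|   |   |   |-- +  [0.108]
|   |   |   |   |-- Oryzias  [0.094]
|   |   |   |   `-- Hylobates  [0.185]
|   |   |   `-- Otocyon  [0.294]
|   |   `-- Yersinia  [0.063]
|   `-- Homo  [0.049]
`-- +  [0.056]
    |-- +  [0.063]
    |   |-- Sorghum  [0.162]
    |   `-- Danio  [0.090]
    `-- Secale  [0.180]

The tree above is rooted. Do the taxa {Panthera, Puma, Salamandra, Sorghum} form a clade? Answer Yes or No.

No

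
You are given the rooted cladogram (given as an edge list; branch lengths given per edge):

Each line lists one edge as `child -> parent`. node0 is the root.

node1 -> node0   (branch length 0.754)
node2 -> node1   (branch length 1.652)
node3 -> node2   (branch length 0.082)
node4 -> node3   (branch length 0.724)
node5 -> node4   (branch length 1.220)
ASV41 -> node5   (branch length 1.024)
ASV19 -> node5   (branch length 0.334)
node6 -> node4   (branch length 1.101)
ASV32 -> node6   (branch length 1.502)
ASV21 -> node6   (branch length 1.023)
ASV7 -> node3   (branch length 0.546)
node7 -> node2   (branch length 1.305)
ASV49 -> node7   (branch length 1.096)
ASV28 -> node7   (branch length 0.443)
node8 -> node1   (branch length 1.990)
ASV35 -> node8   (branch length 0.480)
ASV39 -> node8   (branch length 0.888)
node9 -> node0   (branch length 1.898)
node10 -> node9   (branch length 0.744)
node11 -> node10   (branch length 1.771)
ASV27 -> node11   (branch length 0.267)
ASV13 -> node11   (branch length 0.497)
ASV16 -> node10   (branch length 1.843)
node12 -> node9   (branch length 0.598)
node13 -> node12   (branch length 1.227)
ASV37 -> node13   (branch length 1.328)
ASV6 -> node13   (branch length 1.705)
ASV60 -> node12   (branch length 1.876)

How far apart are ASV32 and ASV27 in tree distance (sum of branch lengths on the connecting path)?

The path runs ASV32 → … → MRCA → … → ASV27; the MRCA is the root of the tree.
Branch lengths along that path: 1.502 + 1.101 + 0.724 + 0.082 + 1.652 + 0.754 + 1.898 + 0.744 + 1.771 + 0.267 = 10.495.

10.495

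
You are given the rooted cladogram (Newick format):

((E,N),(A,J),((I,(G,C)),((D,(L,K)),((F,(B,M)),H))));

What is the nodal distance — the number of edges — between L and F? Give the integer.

The MRCA of L and F is the node subtending ((D,(L,K)),((F,(B,M)),H)).
From L up to that node: 3 branches. From F up to the same node: 3 branches. Total: 3 + 3 = 6.

6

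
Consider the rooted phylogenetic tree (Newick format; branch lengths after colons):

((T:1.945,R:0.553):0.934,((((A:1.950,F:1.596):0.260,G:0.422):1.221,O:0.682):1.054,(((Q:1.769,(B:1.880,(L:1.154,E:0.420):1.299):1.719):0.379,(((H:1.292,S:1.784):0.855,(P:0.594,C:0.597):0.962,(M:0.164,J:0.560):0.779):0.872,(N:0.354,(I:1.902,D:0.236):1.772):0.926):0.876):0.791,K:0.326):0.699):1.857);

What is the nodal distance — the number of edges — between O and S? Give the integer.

The MRCA of O and S is the node subtending ((((A,F),G),O),(((Q,(B,(L,E))),(((H,S),(P,C),(M,J)),(N,(I,D)))),K)).
From O up to that node: 2 branches. From S up to the same node: 6 branches. Total: 2 + 6 = 8.

8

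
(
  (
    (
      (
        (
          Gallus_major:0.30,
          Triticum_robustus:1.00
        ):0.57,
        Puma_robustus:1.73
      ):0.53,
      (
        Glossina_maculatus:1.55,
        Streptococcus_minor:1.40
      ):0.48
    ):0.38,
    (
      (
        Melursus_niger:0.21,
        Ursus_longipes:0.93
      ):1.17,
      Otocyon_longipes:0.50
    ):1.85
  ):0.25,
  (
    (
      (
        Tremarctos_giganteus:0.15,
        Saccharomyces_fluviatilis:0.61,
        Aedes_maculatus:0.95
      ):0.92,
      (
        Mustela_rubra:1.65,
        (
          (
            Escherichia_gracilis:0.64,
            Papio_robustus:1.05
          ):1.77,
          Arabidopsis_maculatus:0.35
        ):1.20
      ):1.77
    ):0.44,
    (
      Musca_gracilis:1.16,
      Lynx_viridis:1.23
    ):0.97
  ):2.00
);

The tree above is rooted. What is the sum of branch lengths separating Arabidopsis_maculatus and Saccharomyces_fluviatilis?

4.85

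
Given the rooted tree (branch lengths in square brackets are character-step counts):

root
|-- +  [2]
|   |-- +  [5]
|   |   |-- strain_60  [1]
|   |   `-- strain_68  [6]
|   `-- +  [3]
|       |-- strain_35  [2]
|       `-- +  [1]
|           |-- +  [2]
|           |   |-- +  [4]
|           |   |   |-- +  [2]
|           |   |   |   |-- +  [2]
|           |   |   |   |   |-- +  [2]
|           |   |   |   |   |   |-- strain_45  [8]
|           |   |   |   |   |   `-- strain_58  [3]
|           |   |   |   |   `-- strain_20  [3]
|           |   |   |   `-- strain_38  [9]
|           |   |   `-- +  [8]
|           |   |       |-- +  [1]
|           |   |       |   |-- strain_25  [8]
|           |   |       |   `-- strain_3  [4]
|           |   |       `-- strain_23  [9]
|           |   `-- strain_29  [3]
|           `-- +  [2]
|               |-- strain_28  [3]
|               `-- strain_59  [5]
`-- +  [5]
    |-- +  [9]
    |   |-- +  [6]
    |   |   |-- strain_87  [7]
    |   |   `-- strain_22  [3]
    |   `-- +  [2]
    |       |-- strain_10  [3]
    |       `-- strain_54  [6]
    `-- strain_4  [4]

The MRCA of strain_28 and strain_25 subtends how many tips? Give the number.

The MRCA of strain_28 and strain_25 is the node subtending ((((((strain_45,strain_58),strain_20),strain_38),((strain_25,strain_3),strain_23)),strain_29),(strain_28,strain_59)).
That clade contains 10 terminal taxa: strain_20, strain_23, strain_25, strain_28, strain_29, strain_3, strain_38, strain_45, strain_58, strain_59.

10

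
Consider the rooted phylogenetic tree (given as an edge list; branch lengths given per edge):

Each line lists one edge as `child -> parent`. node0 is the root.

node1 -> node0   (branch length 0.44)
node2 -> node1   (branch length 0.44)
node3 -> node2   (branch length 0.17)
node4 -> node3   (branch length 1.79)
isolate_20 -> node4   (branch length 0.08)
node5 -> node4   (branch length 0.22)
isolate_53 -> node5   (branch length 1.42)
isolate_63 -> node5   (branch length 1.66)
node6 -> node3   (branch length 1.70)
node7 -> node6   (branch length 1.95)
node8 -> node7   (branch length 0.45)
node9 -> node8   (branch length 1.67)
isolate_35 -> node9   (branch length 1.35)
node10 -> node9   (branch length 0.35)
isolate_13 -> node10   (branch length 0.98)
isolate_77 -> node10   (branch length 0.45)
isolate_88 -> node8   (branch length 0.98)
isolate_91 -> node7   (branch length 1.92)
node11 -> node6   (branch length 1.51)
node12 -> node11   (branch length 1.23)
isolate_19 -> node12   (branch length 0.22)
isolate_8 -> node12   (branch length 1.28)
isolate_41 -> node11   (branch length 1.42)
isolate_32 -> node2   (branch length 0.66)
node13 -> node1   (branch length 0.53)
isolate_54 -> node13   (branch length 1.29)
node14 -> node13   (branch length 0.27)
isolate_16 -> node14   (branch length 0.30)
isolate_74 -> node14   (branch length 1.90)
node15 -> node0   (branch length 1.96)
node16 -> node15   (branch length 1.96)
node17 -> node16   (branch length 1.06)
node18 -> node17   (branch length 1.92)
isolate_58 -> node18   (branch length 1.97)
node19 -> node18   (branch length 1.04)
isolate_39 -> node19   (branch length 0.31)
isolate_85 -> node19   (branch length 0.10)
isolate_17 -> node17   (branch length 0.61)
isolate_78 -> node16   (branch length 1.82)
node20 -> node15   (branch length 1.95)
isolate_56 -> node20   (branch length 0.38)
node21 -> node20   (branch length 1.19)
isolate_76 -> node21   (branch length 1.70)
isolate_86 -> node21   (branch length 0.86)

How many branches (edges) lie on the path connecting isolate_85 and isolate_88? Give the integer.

13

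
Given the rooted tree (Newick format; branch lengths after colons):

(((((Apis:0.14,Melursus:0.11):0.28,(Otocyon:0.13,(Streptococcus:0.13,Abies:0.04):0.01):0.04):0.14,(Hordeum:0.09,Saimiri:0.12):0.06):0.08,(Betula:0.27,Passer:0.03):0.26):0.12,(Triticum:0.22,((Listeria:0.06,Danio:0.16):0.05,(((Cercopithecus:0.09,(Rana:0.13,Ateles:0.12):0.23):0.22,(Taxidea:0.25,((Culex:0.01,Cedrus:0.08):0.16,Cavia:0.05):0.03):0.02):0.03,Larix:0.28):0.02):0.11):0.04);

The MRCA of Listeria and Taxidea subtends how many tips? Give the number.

10

The MRCA of Listeria and Taxidea is the node subtending ((Listeria,Danio),(((Cercopithecus,(Rana,Ateles)),(Taxidea,((Culex,Cedrus),Cavia))),Larix)).
That clade contains 10 terminal taxa: Ateles, Cavia, Cedrus, Cercopithecus, Culex, Danio, Larix, Listeria, Rana, Taxidea.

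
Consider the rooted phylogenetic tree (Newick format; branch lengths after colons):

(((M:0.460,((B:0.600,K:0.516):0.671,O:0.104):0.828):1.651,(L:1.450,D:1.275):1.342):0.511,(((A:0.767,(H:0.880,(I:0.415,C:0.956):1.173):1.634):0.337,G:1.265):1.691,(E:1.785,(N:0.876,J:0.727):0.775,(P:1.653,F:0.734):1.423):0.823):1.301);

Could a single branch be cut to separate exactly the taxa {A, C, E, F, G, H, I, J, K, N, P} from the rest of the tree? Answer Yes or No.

The MRCA of the listed taxa is the root, so the smallest clade containing them is the whole tree.
That clade also contains B, D, L, M, O, which are not in the proposed group, so the group is not monophyletic.

No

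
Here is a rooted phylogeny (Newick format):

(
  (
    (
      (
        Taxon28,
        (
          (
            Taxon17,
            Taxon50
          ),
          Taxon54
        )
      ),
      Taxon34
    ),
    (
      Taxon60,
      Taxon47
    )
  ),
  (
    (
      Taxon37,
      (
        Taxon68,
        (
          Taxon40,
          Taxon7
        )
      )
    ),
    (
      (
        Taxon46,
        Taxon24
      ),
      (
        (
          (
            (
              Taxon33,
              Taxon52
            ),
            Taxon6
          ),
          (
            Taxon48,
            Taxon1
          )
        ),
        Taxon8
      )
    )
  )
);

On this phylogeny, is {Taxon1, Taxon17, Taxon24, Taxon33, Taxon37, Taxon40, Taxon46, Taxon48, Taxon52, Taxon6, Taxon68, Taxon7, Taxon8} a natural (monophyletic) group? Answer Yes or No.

The MRCA of the listed taxa is the root, so the smallest clade containing them is the whole tree.
That clade also contains Taxon28, Taxon34, Taxon47, Taxon50, Taxon54, Taxon60, which are not in the proposed group, so the group is not monophyletic.

No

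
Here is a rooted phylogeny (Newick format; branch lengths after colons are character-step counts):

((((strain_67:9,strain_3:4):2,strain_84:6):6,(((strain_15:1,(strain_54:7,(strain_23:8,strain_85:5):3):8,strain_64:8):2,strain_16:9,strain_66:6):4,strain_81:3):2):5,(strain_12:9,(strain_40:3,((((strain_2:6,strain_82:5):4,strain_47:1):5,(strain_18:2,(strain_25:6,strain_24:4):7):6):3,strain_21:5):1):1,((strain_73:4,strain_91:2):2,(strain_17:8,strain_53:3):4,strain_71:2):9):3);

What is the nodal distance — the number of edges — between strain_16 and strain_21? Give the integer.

The MRCA of strain_16 and strain_21 is the root of the tree.
From strain_16 up to that node: 4 branches. From strain_21 up to the same node: 4 branches. Total: 4 + 4 = 8.

8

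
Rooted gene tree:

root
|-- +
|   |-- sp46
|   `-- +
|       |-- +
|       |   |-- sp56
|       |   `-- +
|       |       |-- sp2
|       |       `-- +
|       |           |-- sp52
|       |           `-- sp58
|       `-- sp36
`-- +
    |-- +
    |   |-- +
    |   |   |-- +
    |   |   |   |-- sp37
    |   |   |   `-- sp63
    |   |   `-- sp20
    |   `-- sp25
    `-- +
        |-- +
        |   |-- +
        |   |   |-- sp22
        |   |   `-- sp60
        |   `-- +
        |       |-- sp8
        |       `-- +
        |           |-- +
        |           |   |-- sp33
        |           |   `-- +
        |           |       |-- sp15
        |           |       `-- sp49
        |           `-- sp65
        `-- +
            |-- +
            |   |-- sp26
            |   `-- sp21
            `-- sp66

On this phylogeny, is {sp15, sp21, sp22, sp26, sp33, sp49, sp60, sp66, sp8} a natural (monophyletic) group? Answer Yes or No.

The MRCA of the listed taxa subtends (((sp22,sp60),(sp8,((sp33,(sp15,sp49)),sp65))),((sp26,sp21),sp66)).
That clade also contains sp65, which is not in the proposed group, so the group is not monophyletic.

No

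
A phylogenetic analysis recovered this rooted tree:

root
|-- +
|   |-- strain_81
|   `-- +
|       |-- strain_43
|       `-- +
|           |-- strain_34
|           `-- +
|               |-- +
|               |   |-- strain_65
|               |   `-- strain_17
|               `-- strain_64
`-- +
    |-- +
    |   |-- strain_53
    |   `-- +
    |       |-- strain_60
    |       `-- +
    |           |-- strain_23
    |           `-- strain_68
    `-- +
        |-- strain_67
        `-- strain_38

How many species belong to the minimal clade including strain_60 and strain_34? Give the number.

12

The MRCA of strain_60 and strain_34 is the root, so the clade is the entire tree.
That clade contains 12 terminal taxa: strain_17, strain_23, strain_34, strain_38, strain_43, strain_53, strain_60, strain_64, strain_65, strain_67, strain_68, strain_81.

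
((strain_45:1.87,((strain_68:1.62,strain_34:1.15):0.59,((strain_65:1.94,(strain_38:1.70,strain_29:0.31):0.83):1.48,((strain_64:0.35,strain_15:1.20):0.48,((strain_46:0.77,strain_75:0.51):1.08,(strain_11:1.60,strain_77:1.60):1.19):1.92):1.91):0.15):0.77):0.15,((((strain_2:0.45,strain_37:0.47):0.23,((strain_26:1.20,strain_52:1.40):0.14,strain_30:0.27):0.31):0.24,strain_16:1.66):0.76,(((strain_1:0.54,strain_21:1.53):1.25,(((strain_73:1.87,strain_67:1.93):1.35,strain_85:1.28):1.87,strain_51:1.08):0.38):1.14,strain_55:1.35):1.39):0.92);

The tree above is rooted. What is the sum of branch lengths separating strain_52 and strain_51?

6.84

The path runs strain_52 → … → MRCA → … → strain_51; the MRCA is the node subtending ((((strain_2,strain_37),((strain_26,strain_52),strain_30)),strain_16),(((strain_1,strain_21),(((strain_73,strain_67),strain_85),strain_51)),strain_55)).
Branch lengths along that path: 1.40 + 0.14 + 0.31 + 0.24 + 0.76 + 1.39 + 1.14 + 0.38 + 1.08 = 6.84.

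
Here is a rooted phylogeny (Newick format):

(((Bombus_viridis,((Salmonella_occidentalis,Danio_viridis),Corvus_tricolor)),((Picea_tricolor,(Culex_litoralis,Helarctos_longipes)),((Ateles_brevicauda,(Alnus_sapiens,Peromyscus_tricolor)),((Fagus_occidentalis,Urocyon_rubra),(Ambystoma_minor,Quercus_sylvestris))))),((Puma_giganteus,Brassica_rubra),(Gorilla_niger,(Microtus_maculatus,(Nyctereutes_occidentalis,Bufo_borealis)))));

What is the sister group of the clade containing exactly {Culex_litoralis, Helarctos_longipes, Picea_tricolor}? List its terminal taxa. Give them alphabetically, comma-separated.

Alnus_sapiens, Ambystoma_minor, Ateles_brevicauda, Fagus_occidentalis, Peromyscus_tricolor, Quercus_sylvestris, Urocyon_rubra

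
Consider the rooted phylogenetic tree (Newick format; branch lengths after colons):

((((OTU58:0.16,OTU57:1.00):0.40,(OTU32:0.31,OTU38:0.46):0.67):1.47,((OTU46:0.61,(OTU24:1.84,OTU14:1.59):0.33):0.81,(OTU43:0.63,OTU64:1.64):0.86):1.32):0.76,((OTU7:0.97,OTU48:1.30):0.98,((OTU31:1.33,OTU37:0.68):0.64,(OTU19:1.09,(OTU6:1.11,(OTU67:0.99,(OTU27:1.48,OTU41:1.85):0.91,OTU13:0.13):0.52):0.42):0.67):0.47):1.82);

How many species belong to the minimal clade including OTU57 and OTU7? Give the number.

The MRCA of OTU57 and OTU7 is the root, so the clade is the entire tree.
That clade contains 19 terminal taxa: OTU13, OTU14, OTU19, OTU24, OTU27, OTU31, OTU32, OTU37, OTU38, OTU41, OTU43, OTU46, OTU48, OTU57, OTU58, OTU6, OTU64, OTU67, OTU7.

19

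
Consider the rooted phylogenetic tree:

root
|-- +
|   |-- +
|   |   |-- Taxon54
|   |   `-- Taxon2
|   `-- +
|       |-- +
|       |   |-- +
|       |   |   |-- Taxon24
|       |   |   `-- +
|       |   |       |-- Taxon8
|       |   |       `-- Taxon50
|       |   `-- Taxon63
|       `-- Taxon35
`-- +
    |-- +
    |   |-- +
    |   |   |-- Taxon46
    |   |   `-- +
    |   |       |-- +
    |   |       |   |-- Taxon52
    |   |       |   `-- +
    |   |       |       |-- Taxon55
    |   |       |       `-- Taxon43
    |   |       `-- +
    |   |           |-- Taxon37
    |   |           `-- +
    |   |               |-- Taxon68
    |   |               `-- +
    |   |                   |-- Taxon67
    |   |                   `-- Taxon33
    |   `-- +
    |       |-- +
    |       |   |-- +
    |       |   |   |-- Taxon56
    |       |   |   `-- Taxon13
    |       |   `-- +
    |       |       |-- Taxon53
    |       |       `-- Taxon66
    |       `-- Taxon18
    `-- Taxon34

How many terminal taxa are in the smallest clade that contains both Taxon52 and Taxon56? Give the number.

13

The MRCA of Taxon52 and Taxon56 is the node subtending ((Taxon46,((Taxon52,(Taxon55,Taxon43)),(Taxon37,(Taxon68,(Taxon67,Taxon33))))),(((Taxon56,Taxon13),(Taxon53,Taxon66)),Taxon18)).
That clade contains 13 terminal taxa: Taxon13, Taxon18, Taxon33, Taxon37, Taxon43, Taxon46, Taxon52, Taxon53, Taxon55, Taxon56, Taxon66, Taxon67, Taxon68.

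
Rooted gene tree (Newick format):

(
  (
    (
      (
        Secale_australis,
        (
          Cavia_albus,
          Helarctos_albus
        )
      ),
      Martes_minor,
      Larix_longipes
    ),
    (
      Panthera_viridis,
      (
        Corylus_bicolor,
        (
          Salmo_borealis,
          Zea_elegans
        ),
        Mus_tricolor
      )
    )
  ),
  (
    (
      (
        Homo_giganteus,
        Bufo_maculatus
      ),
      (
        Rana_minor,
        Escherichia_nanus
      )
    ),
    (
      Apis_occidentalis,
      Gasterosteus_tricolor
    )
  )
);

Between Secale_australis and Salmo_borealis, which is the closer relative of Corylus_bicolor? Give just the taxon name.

The MRCA of Corylus_bicolor and Salmo_borealis subtends (Corylus_bicolor,(Salmo_borealis,Zea_elegans),Mus_tricolor) (4 taxa).
The MRCA of Corylus_bicolor and Secale_australis subtends (((Secale_australis,(Cavia_albus,Helarctos_albus)),Martes_minor,Larix_longipes),(Panthera_viridis,(Corylus_bicolor,(Salmo_borealis,Zea_elegans),Mus_tricolor))) (10 taxa).
The first is nested inside the second, so Corylus_bicolor shares a more recent common ancestor with Salmo_borealis.

Salmo_borealis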